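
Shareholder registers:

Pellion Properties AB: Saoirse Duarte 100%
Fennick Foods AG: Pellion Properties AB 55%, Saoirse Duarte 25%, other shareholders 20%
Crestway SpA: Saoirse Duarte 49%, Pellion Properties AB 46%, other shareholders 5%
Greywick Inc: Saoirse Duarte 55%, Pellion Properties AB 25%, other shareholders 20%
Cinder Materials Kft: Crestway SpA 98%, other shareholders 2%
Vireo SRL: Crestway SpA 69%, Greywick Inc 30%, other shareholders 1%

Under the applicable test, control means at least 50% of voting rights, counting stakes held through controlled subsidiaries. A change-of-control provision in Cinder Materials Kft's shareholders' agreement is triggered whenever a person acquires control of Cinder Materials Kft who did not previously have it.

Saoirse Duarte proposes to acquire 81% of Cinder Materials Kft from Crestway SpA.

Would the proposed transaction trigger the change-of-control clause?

No

The purchase adds only to Saoirse's holdings (Crestway's stake shrinks), so Saoirse is the only person who could newly come to control Cinder.
Saoirse holds 100% of Pellion, so Saoirse controls Pellion.
Saoirse and Pellion together hold 49% + 46% = 95% of Crestway, so Saoirse controls Crestway.
Crestway holds 98% of Cinder, so Saoirse controls Cinder.
So Saoirse already controls Cinder before the transaction.
After the purchase, Saoirse holds 81% of Cinder directly, and Crestway's stake falls to 17%.
Saoirse controlled Cinder already, so this is not a new person acquiring control; every other person's position is unchanged or reduced.
No new person acquires control, so the clause is not triggered.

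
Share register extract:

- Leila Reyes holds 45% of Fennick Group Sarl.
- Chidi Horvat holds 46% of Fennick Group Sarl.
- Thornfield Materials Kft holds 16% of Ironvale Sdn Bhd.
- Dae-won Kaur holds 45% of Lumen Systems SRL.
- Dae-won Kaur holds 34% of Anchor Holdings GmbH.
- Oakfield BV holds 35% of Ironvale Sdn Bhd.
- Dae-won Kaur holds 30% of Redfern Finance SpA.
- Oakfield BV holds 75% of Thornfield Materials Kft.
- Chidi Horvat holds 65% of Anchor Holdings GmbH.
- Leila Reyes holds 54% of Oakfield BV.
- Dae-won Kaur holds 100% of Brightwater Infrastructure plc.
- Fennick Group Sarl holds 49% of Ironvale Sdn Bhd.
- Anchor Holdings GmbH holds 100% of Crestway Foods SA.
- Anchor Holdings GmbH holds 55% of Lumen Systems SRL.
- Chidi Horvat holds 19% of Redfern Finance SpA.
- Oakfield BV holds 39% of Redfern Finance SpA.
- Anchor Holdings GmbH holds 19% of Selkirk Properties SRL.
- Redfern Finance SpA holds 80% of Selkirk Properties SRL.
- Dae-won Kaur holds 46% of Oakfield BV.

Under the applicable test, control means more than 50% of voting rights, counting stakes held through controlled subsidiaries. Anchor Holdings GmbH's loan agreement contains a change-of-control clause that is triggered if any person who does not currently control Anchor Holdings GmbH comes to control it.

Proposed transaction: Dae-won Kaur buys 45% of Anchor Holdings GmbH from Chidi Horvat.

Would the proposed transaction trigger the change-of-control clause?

Yes

The purchase adds only to Dae-won's holdings (Chidi's stake shrinks), so Dae-won is the only person who could newly come to control Anchor.
Dae-won holds 100% of Brightwater, so Dae-won controls Brightwater.
In Anchor, Dae-won's side holds only 34%, not > 50%.
So before the transaction, Dae-won does not control Anchor.
After the purchase, Dae-won's direct stake in Anchor rises to 34% + 45% = 79%, and Chidi's stake falls to 20%.
Dae-won holds 79% of Anchor, so Dae-won controls Anchor.
Dae-won did not control Anchor before and does after, so the clause is triggered.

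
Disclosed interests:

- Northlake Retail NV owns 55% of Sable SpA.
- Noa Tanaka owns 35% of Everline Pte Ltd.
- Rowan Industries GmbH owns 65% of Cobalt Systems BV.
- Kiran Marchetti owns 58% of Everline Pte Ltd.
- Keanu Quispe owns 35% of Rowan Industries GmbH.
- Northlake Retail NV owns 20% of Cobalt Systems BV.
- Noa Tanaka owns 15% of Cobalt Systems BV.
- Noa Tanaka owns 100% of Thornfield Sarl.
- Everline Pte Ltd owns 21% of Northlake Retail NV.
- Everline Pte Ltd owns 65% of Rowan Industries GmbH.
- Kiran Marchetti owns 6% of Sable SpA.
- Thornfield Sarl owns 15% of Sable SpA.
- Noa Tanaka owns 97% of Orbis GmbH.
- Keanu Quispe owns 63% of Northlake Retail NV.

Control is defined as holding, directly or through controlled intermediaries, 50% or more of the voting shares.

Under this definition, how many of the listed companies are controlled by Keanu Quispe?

Keanu holds 63% of Northlake, so Keanu controls Northlake.
Northlake holds 55% of Sable, so Keanu controls Sable.
No other company's threshold is met.
Keanu controls 2 companies.

2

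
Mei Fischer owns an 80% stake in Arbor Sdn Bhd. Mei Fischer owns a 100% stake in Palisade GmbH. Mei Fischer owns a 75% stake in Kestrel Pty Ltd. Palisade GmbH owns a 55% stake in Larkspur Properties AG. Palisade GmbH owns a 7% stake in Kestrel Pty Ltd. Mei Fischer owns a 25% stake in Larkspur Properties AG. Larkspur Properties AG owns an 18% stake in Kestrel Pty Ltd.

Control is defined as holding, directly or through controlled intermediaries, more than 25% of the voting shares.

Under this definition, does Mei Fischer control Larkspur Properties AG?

Yes

Mei holds 100% of Palisade, so Mei controls Palisade.
Mei and Palisade together hold 25% + 55% = 80% of Larkspur, so Mei controls Larkspur.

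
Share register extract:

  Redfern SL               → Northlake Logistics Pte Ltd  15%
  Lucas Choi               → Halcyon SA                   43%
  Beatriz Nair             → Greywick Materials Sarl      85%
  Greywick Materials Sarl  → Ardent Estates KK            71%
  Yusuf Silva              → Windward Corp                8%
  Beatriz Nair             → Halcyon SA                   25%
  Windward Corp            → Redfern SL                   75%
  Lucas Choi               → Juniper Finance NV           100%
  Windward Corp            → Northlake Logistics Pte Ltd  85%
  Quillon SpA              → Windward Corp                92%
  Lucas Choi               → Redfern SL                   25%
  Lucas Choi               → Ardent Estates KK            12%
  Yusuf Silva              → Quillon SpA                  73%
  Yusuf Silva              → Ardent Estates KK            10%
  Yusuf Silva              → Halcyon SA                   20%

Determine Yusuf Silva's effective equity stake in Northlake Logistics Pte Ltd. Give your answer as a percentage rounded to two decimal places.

72.34%

Yusuf reaches Northlake along 4 paths.
Via Windward: 8% × 85% = 6.8%.
Via Quillon → Windward: 73% × 92% × 85% = 57.086%.
Via Windward → Redfern: 8% × 75% × 15% = 0.9%.
Via Quillon → Windward → Redfern: 73% × 92% × 75% × 15% = 7.5555%.
Total: 6.8% + 57.086% + 0.9% + 7.5555% = 72.3415%.
Rounded: 72.34%.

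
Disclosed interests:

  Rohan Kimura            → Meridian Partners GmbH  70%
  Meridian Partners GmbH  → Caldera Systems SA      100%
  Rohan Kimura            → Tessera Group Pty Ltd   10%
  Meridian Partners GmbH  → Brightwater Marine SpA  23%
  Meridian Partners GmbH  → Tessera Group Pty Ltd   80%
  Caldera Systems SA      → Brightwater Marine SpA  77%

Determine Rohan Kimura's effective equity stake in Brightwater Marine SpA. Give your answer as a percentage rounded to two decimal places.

70.00%

Rohan reaches Brightwater along 2 paths.
Via Meridian → Caldera: 70% × 100% × 77% = 53.9%.
Via Meridian: 70% × 23% = 16.1%.
Total: 53.9% + 16.1% = 70%.
Rounded: 70.00%.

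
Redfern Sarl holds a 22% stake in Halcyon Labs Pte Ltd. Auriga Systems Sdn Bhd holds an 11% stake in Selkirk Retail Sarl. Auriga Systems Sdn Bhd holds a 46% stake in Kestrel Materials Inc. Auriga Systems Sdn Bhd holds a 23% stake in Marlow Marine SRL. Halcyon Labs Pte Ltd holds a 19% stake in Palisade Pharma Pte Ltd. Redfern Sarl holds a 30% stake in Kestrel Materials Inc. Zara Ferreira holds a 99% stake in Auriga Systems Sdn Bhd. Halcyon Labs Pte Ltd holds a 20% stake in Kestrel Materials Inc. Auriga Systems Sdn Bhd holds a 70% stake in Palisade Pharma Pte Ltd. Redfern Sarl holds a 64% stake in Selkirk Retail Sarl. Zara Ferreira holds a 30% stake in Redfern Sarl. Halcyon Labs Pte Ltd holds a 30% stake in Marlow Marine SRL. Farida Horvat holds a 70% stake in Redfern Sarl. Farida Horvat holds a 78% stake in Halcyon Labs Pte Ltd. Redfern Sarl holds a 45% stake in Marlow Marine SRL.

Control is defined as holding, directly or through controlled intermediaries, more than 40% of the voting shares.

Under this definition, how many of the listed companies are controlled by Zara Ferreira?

Zara holds 99% of Auriga, so Zara controls Auriga.
Auriga holds 70% of Palisade, so Zara controls Palisade.
Auriga holds 46% of Kestrel, so Zara controls Kestrel.
No other company's threshold is met.
Zara controls 3 companies.

3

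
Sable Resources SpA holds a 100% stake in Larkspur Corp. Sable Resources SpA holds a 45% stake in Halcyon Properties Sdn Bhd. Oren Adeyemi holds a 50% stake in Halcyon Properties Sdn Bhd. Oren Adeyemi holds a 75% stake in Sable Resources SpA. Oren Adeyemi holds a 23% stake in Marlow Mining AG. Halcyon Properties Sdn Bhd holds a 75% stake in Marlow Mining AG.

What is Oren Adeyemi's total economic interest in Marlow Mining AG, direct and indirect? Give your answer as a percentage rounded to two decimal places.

Oren reaches Marlow along 3 paths.
Direct stake: 23% = 23%.
Via Sable → Halcyon: 75% × 45% × 75% = 25.3125%.
Via Halcyon: 50% × 75% = 37.5%.
Total: 23% + 25.3125% + 37.5% = 85.8125%.
Rounded: 85.81%.

85.81%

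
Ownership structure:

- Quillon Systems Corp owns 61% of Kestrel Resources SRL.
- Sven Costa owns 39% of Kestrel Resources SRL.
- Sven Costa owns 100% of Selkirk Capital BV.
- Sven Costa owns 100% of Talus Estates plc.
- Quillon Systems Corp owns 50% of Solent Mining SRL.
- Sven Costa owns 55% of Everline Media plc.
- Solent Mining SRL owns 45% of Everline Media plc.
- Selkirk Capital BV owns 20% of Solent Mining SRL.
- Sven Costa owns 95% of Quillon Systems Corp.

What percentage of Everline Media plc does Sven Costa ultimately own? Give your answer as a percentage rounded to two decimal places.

Sven reaches Everline along 3 paths.
Direct stake: 55% = 55%.
Via Quillon → Solent: 95% × 50% × 45% = 21.375%.
Via Selkirk → Solent: 100% × 20% × 45% = 9%.
Total: 55% + 21.375% + 9% = 85.375%.
Rounded: 85.38%.

85.38%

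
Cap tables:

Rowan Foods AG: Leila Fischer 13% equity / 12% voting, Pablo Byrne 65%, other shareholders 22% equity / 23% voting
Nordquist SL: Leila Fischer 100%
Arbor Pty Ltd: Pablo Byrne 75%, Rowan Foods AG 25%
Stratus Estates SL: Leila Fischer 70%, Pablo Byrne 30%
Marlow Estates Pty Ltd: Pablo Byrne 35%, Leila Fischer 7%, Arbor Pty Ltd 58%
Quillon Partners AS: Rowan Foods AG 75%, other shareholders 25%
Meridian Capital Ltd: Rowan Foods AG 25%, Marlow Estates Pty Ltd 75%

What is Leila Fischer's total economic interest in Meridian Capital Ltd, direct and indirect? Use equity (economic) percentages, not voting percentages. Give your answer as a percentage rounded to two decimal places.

Leila reaches Meridian along 3 paths.
Via Rowan: 13% × 25% = 3.25%.
Via Marlow: 7% × 75% = 5.25%.
Via Rowan → Arbor → Marlow: 13% × 25% × 58% × 75% = 1.41375%.
Total: 3.25% + 5.25% + 1.41375% = 9.91375%.
Rounded: 9.91%.

9.91%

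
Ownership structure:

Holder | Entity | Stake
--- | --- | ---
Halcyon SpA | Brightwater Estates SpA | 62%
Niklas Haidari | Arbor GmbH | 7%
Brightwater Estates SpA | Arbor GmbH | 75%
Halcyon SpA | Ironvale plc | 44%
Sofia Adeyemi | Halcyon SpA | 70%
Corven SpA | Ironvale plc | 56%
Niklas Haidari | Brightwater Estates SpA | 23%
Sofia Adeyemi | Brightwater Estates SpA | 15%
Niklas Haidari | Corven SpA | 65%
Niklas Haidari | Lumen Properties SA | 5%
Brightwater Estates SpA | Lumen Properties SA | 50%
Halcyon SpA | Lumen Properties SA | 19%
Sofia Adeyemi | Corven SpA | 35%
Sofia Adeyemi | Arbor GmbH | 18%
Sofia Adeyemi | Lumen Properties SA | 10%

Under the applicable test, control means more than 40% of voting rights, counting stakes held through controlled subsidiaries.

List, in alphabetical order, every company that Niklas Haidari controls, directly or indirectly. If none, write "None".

Corven SpA, Ironvale plc

Niklas holds 65% of Corven, so Niklas controls Corven.
Corven holds 56% of Ironvale, so Niklas controls Ironvale.
No other company's threshold is met.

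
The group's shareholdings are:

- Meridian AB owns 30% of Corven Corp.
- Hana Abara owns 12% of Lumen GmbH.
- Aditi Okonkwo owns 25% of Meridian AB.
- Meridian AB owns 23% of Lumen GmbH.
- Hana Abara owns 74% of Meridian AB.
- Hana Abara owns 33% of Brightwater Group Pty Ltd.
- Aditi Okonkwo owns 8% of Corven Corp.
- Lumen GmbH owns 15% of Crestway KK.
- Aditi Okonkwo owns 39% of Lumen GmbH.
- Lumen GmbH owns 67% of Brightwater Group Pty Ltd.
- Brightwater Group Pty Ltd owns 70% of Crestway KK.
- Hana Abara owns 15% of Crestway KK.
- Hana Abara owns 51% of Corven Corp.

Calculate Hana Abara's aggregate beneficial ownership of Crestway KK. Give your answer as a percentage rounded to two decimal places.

56.06%

Hana reaches Crestway along 6 paths.
Direct stake: 15% = 15%.
Via Brightwater: 33% × 70% = 23.1%.
Via Meridian → Lumen → Brightwater: 74% × 23% × 67% × 70% = 7.98238%.
Via Lumen → Brightwater: 12% × 67% × 70% = 5.628%.
Via Meridian → Lumen: 74% × 23% × 15% = 2.553%.
Via Lumen: 12% × 15% = 1.8%.
Total: 15% + 23.1% + 7.98238% + 5.628% + 2.553% + 1.8% = 56.06338%.
Rounded: 56.06%.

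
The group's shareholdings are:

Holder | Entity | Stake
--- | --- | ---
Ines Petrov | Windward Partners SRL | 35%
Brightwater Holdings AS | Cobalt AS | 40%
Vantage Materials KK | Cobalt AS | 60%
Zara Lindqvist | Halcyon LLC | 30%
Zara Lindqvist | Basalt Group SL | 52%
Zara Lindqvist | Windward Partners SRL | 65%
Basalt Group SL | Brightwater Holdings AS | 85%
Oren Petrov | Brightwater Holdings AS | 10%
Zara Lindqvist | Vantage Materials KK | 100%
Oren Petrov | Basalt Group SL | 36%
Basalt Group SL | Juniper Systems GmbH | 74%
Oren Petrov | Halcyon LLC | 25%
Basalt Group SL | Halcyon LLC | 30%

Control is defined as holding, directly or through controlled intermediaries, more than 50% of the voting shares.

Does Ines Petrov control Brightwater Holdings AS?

No

Ines's largest direct stake is 35% in Windward, which does not meet the threshold, so Ines controls no company.
Neither Ines nor any entity Ines controls holds any voting interest in Brightwater.
So Ines does not control Brightwater.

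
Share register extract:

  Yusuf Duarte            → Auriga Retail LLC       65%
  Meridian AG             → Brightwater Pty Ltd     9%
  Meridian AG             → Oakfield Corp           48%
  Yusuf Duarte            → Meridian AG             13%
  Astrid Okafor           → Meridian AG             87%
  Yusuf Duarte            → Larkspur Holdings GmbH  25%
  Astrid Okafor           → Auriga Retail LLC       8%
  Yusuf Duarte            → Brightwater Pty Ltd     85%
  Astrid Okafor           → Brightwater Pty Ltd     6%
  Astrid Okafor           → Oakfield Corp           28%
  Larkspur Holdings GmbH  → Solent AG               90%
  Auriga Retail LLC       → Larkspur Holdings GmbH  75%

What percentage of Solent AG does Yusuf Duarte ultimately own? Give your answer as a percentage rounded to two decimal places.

Yusuf reaches Solent along 2 paths.
Via Auriga → Larkspur: 65% × 75% × 90% = 43.875%.
Via Larkspur: 25% × 90% = 22.5%.
Total: 43.875% + 22.5% = 66.375%.
Rounded: 66.38%.

66.38%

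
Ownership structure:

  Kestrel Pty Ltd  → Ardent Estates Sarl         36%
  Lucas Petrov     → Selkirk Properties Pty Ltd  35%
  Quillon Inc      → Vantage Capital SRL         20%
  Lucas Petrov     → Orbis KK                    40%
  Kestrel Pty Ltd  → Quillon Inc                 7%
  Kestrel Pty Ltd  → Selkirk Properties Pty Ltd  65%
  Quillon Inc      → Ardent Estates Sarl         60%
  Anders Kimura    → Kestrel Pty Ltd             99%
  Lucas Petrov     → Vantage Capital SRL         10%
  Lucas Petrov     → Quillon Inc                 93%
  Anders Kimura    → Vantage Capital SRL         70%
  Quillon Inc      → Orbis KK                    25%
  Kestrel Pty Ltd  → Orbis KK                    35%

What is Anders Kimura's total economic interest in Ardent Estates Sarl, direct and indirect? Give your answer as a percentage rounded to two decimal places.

Anders reaches Ardent along 2 paths.
Via Kestrel → Quillon: 99% × 7% × 60% = 4.158%.
Via Kestrel: 99% × 36% = 35.64%.
Total: 4.158% + 35.64% = 39.798%.
Rounded: 39.80%.

39.80%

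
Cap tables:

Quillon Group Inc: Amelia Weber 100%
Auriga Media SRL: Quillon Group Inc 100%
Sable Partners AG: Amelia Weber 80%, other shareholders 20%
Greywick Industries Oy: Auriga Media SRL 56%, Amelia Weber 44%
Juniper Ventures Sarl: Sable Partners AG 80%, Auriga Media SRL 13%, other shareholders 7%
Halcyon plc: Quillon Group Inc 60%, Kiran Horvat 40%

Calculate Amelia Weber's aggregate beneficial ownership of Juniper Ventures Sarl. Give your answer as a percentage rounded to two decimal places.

Amelia reaches Juniper along 2 paths.
Via Sable: 80% × 80% = 64%.
Via Quillon → Auriga: 100% × 100% × 13% = 13%.
Total: 64% + 13% = 77%.
Rounded: 77.00%.

77.00%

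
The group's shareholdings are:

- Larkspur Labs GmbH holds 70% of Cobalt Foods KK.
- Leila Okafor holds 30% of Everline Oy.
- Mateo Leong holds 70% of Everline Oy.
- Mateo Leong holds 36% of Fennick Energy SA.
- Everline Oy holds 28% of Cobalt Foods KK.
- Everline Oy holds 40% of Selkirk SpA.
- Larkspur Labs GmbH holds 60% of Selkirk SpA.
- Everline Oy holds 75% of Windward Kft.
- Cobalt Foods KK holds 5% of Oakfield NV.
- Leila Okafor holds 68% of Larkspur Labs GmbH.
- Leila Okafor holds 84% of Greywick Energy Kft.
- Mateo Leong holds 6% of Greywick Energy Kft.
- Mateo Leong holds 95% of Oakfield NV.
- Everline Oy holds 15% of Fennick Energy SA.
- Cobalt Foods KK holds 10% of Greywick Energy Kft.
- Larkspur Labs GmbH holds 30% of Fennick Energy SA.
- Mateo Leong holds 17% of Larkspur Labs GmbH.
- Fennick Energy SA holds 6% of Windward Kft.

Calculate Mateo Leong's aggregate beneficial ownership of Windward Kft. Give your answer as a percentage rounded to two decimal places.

55.60%

Mateo reaches Windward along 4 paths.
Via Everline: 70% × 75% = 52.5%.
Via Everline → Fennick: 70% × 15% × 6% = 0.63%.
Via Fennick: 36% × 6% = 2.16%.
Via Larkspur → Fennick: 17% × 30% × 6% = 0.306%.
Total: 52.5% + 0.63% + 2.16% + 0.306% = 55.596%.
Rounded: 55.60%.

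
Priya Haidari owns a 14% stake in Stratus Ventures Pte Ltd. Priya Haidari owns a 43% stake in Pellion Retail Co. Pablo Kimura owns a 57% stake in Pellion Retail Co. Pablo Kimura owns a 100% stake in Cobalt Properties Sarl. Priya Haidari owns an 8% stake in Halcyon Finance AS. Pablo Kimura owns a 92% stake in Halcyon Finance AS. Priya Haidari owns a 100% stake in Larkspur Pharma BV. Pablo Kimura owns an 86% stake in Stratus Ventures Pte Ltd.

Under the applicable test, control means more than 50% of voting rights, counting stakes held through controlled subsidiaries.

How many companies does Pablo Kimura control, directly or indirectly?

4

Pablo holds 86% of Stratus, so Pablo controls Stratus.
Pablo holds 57% of Pellion, so Pablo controls Pellion.
Pablo holds 92% of Halcyon, so Pablo controls Halcyon.
Pablo holds 100% of Cobalt, so Pablo controls Cobalt.
No other company's threshold is met.
Pablo controls 4 companies.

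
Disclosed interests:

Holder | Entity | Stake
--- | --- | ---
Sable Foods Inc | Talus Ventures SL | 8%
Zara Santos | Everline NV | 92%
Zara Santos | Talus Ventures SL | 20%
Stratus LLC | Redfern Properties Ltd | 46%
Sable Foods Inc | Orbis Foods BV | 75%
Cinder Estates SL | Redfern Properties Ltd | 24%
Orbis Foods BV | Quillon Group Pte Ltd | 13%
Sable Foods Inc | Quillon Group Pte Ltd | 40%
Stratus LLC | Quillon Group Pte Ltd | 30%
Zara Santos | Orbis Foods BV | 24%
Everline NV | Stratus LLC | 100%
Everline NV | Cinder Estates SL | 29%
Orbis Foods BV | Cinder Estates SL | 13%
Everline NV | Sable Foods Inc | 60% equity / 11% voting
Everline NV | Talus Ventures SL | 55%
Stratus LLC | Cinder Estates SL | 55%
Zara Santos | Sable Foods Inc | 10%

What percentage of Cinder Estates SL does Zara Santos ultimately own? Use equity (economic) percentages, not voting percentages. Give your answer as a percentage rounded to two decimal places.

Zara reaches Cinder along 5 paths.
Via Everline: 92% × 29% = 26.68%.
Via Everline → Stratus: 92% × 100% × 55% = 50.6%.
Via Orbis: 24% × 13% = 3.12%.
Via Sable → Orbis: 10% × 75% × 13% = 0.975%.
Via Everline → Sable → Orbis: 92% × 60% × 75% × 13% = 5.382%.
Total: 26.68% + 50.6% + 3.12% + 0.975% + 5.382% = 86.757%.
Rounded: 86.76%.

86.76%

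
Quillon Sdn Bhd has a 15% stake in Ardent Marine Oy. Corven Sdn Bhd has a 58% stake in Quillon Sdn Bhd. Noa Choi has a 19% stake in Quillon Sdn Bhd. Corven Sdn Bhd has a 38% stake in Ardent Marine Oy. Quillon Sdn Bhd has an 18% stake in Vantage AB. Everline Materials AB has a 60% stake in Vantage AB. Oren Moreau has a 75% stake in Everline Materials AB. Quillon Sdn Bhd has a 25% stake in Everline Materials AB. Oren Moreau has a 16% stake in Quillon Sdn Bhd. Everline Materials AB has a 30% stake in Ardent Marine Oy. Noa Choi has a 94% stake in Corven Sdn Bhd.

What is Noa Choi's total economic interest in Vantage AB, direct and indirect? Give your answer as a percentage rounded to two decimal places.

24.26%

Noa reaches Vantage along 4 paths.
Via Quillon → Everline: 19% × 25% × 60% = 2.85%.
Via Corven → Quillon → Everline: 94% × 58% × 25% × 60% = 8.178%.
Via Quillon: 19% × 18% = 3.42%.
Via Corven → Quillon: 94% × 58% × 18% = 9.8136%.
Total: 2.85% + 8.178% + 3.42% + 9.8136% = 24.2616%.
Rounded: 24.26%.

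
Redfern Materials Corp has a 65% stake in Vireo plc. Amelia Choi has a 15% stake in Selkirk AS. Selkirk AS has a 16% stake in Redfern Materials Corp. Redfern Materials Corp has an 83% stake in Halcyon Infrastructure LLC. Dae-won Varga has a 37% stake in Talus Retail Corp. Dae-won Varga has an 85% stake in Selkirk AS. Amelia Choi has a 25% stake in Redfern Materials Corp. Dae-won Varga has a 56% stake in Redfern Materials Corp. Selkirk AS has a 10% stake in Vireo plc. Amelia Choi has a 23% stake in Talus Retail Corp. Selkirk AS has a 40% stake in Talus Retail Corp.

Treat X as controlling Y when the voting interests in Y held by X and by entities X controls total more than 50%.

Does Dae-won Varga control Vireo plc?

Yes

Dae-won holds 85% of Selkirk, so Dae-won controls Selkirk.
Dae-won and Selkirk together hold 56% + 16% = 72% of Redfern, so Dae-won controls Redfern.
Selkirk and Redfern together hold 10% + 65% = 75% of Vireo, so Dae-won controls Vireo.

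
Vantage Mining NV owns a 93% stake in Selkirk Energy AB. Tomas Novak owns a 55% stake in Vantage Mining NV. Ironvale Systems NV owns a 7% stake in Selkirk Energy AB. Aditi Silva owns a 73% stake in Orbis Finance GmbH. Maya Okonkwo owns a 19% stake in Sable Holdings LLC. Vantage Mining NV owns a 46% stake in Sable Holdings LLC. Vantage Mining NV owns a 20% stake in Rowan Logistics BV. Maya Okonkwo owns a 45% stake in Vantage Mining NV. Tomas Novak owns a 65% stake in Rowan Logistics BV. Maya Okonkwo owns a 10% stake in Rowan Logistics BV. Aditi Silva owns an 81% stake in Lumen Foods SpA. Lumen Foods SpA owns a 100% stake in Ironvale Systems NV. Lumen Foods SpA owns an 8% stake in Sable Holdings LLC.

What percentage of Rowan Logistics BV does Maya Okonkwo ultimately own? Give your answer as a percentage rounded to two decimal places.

19.00%

Maya reaches Rowan along 2 paths.
Via Vantage: 45% × 20% = 9%.
Direct stake: 10% = 10%.
Total: 9% + 10% = 19%.
Rounded: 19.00%.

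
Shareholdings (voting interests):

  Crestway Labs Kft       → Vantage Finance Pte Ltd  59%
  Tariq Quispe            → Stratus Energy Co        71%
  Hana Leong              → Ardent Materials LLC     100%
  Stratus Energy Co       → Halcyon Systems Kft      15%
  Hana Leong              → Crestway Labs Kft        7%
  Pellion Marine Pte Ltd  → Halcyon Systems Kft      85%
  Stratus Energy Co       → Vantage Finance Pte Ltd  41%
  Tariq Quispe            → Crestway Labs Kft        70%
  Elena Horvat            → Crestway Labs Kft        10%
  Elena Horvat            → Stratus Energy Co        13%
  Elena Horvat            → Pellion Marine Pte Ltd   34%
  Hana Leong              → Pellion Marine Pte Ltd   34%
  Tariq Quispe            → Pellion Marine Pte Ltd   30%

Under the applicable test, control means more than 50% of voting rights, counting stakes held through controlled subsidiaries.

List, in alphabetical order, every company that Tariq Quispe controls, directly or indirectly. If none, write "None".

Crestway Labs Kft, Stratus Energy Co, Vantage Finance Pte Ltd

Tariq holds 71% of Stratus, so Tariq controls Stratus.
Tariq holds 70% of Crestway, so Tariq controls Crestway.
Crestway and Stratus together hold 59% + 41% = 100% of Vantage, so Tariq controls Vantage.
No other company's threshold is met.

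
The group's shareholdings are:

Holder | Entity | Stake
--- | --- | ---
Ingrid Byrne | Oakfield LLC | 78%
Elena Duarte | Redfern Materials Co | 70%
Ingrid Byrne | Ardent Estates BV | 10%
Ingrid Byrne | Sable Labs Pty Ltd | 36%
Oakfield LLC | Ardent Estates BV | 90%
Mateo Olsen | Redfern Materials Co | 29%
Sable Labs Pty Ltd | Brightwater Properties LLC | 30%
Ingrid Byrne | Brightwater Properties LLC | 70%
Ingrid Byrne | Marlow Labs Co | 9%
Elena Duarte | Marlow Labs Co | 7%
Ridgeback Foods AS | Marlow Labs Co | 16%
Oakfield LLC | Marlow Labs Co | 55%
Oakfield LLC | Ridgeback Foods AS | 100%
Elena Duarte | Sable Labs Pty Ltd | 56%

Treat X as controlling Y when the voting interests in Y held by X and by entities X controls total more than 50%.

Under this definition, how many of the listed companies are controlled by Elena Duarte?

2

Elena holds 56% of Sable, so Elena controls Sable.
Elena holds 70% of Redfern, so Elena controls Redfern.
No other company's threshold is met.
Elena controls 2 companies.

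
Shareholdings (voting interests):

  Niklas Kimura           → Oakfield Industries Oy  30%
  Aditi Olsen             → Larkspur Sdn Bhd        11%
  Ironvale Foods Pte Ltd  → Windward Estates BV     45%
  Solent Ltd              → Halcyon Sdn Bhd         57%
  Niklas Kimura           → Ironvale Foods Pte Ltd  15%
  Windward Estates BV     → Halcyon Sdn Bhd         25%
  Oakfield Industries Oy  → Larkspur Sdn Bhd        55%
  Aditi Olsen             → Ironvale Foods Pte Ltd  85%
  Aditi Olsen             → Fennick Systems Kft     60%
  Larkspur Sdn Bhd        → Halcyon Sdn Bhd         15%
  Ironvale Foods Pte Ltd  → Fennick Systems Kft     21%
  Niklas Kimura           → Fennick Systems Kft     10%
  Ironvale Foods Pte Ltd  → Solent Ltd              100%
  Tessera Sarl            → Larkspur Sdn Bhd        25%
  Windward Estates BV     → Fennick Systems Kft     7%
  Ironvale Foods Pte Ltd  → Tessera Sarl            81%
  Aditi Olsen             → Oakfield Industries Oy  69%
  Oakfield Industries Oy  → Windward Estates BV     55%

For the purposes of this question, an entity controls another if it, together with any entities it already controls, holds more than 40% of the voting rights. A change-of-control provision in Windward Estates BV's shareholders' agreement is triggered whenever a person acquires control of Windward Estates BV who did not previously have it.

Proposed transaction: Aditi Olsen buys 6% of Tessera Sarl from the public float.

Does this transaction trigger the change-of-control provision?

No

The purchase changes only Aditi's holdings, so Aditi is the only person who could newly come to control Windward.
Aditi holds 69% of Oakfield, so Aditi controls Oakfield.
Aditi holds 85% of Ironvale, so Aditi controls Ironvale.
Oakfield and Ironvale together hold 55% + 45% = 100% of Windward, so Aditi controls Windward.
So Aditi already controls Windward before the transaction.
After the purchase, Aditi holds 6% of Tessera directly.
Aditi controlled Windward already, so this is not a new person acquiring control; every other person's position is unchanged or reduced.
No new person acquires control, so the clause is not triggered.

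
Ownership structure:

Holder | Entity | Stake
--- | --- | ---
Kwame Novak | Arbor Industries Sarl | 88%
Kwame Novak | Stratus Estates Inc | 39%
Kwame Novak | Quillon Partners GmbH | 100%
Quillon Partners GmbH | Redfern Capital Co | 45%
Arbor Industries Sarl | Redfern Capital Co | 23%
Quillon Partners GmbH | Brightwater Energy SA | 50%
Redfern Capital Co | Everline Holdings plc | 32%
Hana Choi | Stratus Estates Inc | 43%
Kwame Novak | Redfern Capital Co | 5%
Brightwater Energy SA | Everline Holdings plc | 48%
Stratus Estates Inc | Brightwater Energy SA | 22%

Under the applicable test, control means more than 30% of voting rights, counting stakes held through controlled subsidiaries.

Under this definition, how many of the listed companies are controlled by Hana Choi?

1

Hana holds 43% of Stratus, so Hana controls Stratus.
No other company's threshold is met.
Hana controls 1 company.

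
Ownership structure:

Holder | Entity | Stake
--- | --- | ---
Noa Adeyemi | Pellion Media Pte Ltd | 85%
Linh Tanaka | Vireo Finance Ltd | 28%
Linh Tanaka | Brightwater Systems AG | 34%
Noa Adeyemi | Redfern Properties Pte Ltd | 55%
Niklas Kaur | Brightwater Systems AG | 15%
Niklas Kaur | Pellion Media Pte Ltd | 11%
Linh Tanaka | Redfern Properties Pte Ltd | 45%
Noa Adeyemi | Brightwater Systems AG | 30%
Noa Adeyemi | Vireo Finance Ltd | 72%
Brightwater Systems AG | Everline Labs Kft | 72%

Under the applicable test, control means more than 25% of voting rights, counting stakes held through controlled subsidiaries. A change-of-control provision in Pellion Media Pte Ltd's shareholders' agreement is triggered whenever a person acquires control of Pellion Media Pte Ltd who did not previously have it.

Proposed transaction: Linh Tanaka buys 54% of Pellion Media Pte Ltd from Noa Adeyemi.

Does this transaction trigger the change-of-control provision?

The purchase adds only to Linh's holdings (Noa's stake shrinks), so Linh is the only person who could newly come to control Pellion.
Linh holds 34% of Brightwater, so Linh controls Brightwater.
Linh holds 28% of Vireo, so Linh controls Vireo.
Brightwater holds 72% of Everline, so Linh controls Everline.
Linh holds 45% of Redfern, so Linh controls Redfern.
Neither Linh nor any entity Linh controls holds any voting interest in Pellion.
So before the transaction, Linh does not control Pellion.
After the purchase, Linh holds 54% of Pellion directly, and Noa's stake falls to 31%.
Linh holds 54% of Pellion, so Linh controls Pellion.
Linh did not control Pellion before and does after, so the clause is triggered.

Yes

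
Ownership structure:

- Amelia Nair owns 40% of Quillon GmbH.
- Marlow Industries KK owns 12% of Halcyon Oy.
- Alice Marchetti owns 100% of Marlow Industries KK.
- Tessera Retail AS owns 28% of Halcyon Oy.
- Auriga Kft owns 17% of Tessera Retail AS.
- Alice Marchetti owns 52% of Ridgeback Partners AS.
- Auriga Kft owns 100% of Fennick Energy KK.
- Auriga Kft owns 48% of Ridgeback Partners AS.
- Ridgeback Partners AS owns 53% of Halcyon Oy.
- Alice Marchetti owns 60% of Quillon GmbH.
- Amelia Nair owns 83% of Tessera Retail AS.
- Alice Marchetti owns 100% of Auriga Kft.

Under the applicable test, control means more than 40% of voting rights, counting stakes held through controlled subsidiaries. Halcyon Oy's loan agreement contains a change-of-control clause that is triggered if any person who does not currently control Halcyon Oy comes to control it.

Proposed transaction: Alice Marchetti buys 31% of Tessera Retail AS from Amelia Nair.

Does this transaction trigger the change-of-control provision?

The purchase adds only to Alice's holdings (Amelia's stake shrinks), so Alice is the only person who could newly come to control Halcyon.
Alice holds 100% of Auriga, so Alice controls Auriga.
Alice and Auriga together hold 52% + 48% = 100% of Ridgeback, so Alice controls Ridgeback.
Alice holds 100% of Marlow, so Alice controls Marlow.
Ridgeback and Marlow together hold 53% + 12% = 65% of Halcyon, so Alice controls Halcyon.
So Alice already controls Halcyon before the transaction.
After the purchase, Alice holds 31% of Tessera directly, and Amelia's stake falls to 52%.
Alice controlled Halcyon already, so this is not a new person acquiring control; every other person's position is unchanged or reduced.
No new person acquires control, so the clause is not triggered.

No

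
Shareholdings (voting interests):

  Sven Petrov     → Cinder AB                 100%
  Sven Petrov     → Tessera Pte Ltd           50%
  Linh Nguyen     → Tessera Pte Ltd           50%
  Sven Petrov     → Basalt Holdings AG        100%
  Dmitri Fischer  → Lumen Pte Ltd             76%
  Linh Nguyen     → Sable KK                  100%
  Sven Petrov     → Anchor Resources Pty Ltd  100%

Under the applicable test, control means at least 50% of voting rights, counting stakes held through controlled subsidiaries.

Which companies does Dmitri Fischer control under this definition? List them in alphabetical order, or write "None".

Lumen Pte Ltd

Dmitri holds 76% of Lumen, so Dmitri controls Lumen.
No other company's threshold is met.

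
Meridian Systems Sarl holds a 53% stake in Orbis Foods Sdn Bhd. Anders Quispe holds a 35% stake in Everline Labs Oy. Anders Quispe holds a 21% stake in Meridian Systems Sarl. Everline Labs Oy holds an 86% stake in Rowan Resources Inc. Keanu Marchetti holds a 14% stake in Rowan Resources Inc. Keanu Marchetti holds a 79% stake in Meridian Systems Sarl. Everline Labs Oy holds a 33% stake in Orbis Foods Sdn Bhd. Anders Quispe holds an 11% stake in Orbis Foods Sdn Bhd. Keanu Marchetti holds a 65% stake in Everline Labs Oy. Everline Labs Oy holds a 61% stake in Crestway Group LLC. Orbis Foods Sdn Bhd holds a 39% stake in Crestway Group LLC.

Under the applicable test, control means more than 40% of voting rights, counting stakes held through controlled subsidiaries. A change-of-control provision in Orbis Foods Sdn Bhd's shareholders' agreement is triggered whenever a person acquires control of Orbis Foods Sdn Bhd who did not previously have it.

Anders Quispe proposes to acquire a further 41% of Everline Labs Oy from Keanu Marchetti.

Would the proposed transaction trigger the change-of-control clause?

Yes

The purchase adds only to Anders's holdings (Keanu's stake shrinks), so Anders is the only person who could newly come to control Orbis.
Anders's largest direct stake is 35% in Everline, which does not meet the threshold, so Anders controls no company.
In Orbis, Anders's side holds only 11%, not > 40%.
So before the transaction, Anders does not control Orbis.
After the purchase, Anders's direct stake in Everline rises to 35% + 41% = 76%, and Keanu's stake falls to 24%.
Anders holds 76% of Everline, so Anders controls Everline.
Everline and Anders together hold 33% + 11% = 44% of Orbis, so Anders controls Orbis.
Anders did not control Orbis before and does after, so the clause is triggered.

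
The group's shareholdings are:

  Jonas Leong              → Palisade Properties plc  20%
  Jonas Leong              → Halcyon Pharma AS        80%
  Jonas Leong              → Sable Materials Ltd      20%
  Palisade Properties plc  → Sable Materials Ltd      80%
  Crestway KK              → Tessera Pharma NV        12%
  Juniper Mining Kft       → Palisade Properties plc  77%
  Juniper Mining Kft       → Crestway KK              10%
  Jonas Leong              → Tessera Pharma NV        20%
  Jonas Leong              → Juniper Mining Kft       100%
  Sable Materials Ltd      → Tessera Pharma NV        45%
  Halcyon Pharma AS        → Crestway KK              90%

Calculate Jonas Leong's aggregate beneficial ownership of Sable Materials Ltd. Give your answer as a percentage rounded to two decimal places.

97.60%

Jonas reaches Sable along 3 paths.
Direct stake: 20% = 20%.
Via Juniper → Palisade: 100% × 77% × 80% = 61.6%.
Via Palisade: 20% × 80% = 16%.
Total: 20% + 61.6% + 16% = 97.6%.
Rounded: 97.60%.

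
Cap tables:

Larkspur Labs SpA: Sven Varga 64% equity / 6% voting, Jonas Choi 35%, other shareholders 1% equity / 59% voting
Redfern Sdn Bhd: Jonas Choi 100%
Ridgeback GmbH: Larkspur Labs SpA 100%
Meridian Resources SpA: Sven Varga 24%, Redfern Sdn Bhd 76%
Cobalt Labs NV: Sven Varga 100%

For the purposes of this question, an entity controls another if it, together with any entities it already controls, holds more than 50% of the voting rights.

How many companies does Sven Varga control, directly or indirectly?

1

Sven holds 100% of Cobalt, so Sven controls Cobalt.
No other company's threshold is met.
Sven controls 1 company.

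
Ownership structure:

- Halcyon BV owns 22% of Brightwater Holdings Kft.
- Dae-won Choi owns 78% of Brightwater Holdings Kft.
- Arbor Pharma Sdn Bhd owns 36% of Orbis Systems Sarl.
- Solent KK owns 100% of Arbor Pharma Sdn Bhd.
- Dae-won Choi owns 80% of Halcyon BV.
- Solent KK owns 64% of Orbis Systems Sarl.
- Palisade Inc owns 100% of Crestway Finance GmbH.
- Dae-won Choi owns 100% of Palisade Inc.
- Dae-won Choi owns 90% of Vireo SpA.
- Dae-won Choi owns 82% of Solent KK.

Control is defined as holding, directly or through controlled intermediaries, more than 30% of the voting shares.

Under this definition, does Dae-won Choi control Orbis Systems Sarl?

Yes

Dae-won holds 82% of Solent, so Dae-won controls Solent.
Solent holds 100% of Arbor, so Dae-won controls Arbor.
Solent and Arbor together hold 64% + 36% = 100% of Orbis, so Dae-won controls Orbis.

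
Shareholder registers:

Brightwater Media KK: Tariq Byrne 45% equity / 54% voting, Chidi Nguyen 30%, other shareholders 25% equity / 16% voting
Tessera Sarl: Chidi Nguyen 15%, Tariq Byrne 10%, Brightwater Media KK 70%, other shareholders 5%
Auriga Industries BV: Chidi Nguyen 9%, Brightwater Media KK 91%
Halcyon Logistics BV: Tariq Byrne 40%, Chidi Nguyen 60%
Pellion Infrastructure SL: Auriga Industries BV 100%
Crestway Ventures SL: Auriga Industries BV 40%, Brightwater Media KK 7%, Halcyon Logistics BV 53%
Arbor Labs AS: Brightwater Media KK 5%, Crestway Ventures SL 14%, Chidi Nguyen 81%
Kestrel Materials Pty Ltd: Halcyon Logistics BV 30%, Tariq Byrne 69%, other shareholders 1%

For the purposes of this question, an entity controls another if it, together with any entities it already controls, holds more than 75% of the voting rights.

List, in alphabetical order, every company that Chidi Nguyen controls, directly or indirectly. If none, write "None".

Chidi holds 81% of Arbor, so Chidi controls Arbor.
No other company's threshold is met.

Arbor Labs AS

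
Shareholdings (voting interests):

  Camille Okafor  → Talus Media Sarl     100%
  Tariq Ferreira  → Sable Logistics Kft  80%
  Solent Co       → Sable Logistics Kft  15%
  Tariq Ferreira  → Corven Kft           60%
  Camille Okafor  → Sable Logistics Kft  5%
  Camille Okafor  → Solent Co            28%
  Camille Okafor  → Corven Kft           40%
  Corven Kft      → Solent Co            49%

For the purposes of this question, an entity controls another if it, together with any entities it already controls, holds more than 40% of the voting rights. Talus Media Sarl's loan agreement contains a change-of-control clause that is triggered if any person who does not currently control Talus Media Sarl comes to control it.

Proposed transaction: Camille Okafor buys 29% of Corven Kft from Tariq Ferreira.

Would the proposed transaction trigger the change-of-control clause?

No

The purchase adds only to Camille's holdings (Tariq's stake shrinks), so Camille is the only person who could newly come to control Talus.
Camille holds 100% of Talus, so Camille controls Talus.
So Camille already controls Talus before the transaction.
After the purchase, Camille's direct stake in Corven rises to 40% + 29% = 69%, and Tariq's stake falls to 31%.
Camille controlled Talus already, so this is not a new person acquiring control; every other person's position is unchanged or reduced.
No new person acquires control, so the clause is not triggered.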